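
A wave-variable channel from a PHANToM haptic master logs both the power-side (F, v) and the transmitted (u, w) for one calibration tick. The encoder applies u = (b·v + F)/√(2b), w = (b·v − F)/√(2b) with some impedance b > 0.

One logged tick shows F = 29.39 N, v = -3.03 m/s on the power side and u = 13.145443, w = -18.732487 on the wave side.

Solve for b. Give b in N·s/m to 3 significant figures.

b = 1.7 N·s/m

u + w = -5.587044;  u + w = √(2b)·v, so √(2b) = -5.587044/(-3.03) = 1.843909.
b = (√(2b))²/2 = 3.400000/2 = 1.700000.
(Check via u − w = 2F/√(2b): u − w = 31.877930, 2F/√(2b) = 31.877930.)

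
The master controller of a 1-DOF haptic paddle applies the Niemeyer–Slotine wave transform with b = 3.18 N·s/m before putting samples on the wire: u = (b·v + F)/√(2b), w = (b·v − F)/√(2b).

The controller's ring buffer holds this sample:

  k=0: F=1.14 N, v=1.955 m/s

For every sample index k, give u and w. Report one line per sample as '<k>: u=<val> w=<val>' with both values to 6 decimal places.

k=0: b·v=3.18×1.955=6.216900; √(2b)=2.521904; u=(6.216900+1.14)/2.521904=2.917201, w=(6.216900−1.14)/2.521904=2.013122

0: u=2.917201 w=2.013122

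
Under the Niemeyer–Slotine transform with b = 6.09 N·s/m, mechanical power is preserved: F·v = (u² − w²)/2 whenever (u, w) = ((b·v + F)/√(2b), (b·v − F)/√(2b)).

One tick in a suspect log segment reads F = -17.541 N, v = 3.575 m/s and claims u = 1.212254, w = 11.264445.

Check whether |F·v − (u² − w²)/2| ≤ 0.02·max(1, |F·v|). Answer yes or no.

yes

F·v = (-17.541)×3.575 = -62.709075 W.
(u² − w²)/2 = (1.469560 − 126.887721)/2 = -62.709081 W.
|Δ| = 0.000006;  2% of max(1, |F·v|) = 1.254182.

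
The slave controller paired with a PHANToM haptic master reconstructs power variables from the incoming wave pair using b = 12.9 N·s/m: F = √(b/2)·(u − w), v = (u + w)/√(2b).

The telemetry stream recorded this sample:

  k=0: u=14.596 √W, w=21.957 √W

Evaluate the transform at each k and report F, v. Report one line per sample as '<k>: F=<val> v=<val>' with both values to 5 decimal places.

0: F=-18.69462 v=7.19636

k=0: u−w=-7.36100, u+w=36.55300; √(b/2)=2.53969, √(2b)=5.07937; F=2.53969×(-7.361)=-18.69462, v=36.55300/5.07937=7.19636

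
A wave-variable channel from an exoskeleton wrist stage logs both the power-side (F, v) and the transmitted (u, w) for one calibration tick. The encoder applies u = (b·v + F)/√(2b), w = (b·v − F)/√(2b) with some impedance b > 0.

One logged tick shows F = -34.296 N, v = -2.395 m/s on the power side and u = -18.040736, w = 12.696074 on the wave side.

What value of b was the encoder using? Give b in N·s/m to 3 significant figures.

b = 2.49 N·s/m

u + w = -5.344662;  u + w = √(2b)·v, so √(2b) = -5.344662/(-2.395) = 2.231592.
b = (√(2b))²/2 = 4.980001/2 = 2.490001.
(Check via u − w = 2F/√(2b): u − w = -30.736810, 2F/√(2b) = -30.736806.)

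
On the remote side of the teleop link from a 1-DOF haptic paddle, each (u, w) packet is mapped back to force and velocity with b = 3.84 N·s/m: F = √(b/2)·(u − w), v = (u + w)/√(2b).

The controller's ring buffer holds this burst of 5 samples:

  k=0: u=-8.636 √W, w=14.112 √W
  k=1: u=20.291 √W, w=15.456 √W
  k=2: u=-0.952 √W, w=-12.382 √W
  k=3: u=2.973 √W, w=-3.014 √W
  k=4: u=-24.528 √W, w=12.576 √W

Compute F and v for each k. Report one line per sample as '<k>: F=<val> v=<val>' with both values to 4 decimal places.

k=0: u−w=-22.7480, u+w=5.4760; √(b/2)=1.3856, √(2b)=2.7713; F=1.3856×(-22.748)=-31.5206, v=5.4760/2.7713=1.9760
k=1: u−w=4.8350, u+w=35.7470; √(b/2)=1.3856, √(2b)=2.7713; F=1.3856×4.835=6.6996, v=35.7470/2.7713=12.8991
k=2: u−w=11.4300, u+w=-13.3340; √(b/2)=1.3856, √(2b)=2.7713; F=1.3856×11.43=15.8379, v=-13.3340/2.7713=-4.8115
k=3: u−w=5.9870, u+w=-0.0410; √(b/2)=1.3856, √(2b)=2.7713; F=1.3856×5.987=8.2958, v=-0.0410/2.7713=-0.0148
k=4: u−w=-37.1040, u+w=-11.9520; √(b/2)=1.3856, √(2b)=2.7713; F=1.3856×(-37.104)=-51.4128, v=-11.9520/2.7713=-4.3128

0: F=-31.5206 v=1.9760
1: F=6.6996 v=12.8991
2: F=15.8379 v=-4.8115
3: F=8.2958 v=-0.0148
4: F=-51.4128 v=-4.3128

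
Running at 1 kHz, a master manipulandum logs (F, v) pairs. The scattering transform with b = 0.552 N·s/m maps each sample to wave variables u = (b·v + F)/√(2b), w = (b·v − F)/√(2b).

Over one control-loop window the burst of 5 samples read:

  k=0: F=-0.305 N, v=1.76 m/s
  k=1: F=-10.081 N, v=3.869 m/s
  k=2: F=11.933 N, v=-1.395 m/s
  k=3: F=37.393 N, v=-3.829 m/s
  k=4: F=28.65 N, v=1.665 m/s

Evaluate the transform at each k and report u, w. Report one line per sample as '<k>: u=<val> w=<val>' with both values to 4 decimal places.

k=0: b·v=0.552×1.76=0.9715; √(2b)=1.0507; u=(0.9715+(-0.305))/1.0507=0.6343, w=(0.9715−(-0.305))/1.0507=1.2149
k=1: b·v=0.552×3.869=2.1357; √(2b)=1.0507; u=(2.1357+(-10.081))/1.0507=-7.5618, w=(2.1357−(-10.081))/1.0507=11.6270
k=2: b·v=0.552×(-1.395)=-0.7700; √(2b)=1.0507; u=(-0.7700+11.933)/1.0507=10.6242, w=(-0.7700−11.933)/1.0507=-12.0899
k=3: b·v=0.552×(-3.829)=-2.1136; √(2b)=1.0507; u=(-2.1136+37.393)/1.0507=33.5766, w=(-2.1136−37.393)/1.0507=-37.5998
k=4: b·v=0.552×1.665=0.9191; √(2b)=1.0507; u=(0.9191+28.65)/1.0507=28.1419, w=(0.9191−28.65)/1.0507=-26.3925

0: u=0.6343 w=1.2149
1: u=-7.5618 w=11.6270
2: u=10.6242 w=-12.0899
3: u=33.5766 w=-37.5998
4: u=28.1419 w=-26.3925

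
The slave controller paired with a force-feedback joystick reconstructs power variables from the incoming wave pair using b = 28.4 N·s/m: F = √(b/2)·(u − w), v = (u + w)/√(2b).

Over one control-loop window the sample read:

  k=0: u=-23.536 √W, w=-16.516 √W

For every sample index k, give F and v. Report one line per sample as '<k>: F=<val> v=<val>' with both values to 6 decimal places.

0: F=-26.453387 v=-5.314349

k=0: u−w=-7.020000, u+w=-40.052000; √(b/2)=3.768289, √(2b)=7.536577; F=3.768289×(-7.02)=-26.453387, v=-40.052000/7.536577=-5.314349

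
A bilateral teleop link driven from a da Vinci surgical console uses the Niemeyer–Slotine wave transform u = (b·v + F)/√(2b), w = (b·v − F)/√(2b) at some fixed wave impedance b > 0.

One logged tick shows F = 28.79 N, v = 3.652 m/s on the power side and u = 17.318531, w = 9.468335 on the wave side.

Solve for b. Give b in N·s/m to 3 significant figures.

b = 26.9 N·s/m

u + w = 26.786866;  u + w = √(2b)·v, so √(2b) = 26.786866/3.652 = 7.334848.
b = (√(2b))²/2 = 53.800000/2 = 26.900000.
(Check via u − w = 2F/√(2b): u − w = 7.850196, 2F/√(2b) = 7.850196.)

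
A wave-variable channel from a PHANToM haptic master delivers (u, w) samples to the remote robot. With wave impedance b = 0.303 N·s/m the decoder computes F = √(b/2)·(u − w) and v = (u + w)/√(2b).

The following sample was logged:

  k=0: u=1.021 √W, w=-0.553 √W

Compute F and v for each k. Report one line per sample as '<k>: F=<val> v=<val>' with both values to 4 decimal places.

k=0: u−w=1.5740, u+w=0.4680; √(b/2)=0.3892, √(2b)=0.7785; F=0.3892×1.574=0.6126, v=0.4680/0.7785=0.6012

0: F=0.6126 v=0.6012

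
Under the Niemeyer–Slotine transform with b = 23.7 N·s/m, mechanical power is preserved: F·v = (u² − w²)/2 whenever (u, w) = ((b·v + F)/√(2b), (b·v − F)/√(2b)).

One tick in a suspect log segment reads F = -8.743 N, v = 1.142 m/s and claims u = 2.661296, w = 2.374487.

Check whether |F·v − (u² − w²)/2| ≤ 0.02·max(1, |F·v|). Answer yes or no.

no

F·v = (-8.743)×1.142 = -9.984506 W.
(u² − w²)/2 = (7.082496 − 5.638189)/2 = 0.722154 W.
|Δ| = 10.706660;  2% of max(1, |F·v|) = 0.199690.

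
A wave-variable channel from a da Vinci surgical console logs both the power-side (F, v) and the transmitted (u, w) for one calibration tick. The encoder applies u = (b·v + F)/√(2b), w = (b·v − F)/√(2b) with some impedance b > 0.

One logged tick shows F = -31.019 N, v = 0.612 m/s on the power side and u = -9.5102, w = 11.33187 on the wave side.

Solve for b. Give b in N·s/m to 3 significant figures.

b = 4.43 N·s/m

u + w = 1.8217;  u + w = √(2b)·v, so √(2b) = 1.8217/0.612 = 2.9766.
b = (√(2b))²/2 = 8.8601/2 = 4.4300.
(Check via u − w = 2F/√(2b): u − w = -20.8421, 2F/√(2b) = -20.8420.)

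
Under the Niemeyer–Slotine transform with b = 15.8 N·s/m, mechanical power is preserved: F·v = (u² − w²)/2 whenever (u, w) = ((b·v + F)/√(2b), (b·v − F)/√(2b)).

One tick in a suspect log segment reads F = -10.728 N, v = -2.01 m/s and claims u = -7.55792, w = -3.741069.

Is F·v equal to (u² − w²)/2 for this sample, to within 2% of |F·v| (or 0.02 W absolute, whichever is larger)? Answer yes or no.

F·v = (-10.728)×(-2.01) = 21.563280 W.
(u² − w²)/2 = (57.122155 − 13.995597)/2 = 21.563279 W.
|Δ| = 0.000001;  2% of max(1, |F·v|) = 0.431266.

yes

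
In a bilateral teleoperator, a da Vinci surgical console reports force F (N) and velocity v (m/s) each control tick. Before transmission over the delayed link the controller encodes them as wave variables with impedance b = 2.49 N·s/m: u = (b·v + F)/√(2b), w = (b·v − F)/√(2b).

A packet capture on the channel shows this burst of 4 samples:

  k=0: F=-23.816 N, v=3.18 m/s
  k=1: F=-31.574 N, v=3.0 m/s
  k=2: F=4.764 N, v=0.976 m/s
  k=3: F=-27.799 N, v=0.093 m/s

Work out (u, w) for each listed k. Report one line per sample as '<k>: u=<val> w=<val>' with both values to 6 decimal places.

0: u=-7.123975 w=14.220435
1: u=-10.801261 w=17.496035
2: u=3.223816 w=-1.045783
3: u=-12.353261 w=12.560799

k=0: b·v=2.49×3.18=7.918200; √(2b)=2.231591; u=(7.918200+(-23.816))/2.231591=-7.123975, w=(7.918200−(-23.816))/2.231591=14.220435
k=1: b·v=2.49×3.0=7.470000; √(2b)=2.231591; u=(7.470000+(-31.574))/2.231591=-10.801261, w=(7.470000−(-31.574))/2.231591=17.496035
k=2: b·v=2.49×0.976=2.430240; √(2b)=2.231591; u=(2.430240+4.764)/2.231591=3.223816, w=(2.430240−4.764)/2.231591=-1.045783
k=3: b·v=2.49×0.093=0.231570; √(2b)=2.231591; u=(0.231570+(-27.799))/2.231591=-12.353261, w=(0.231570−(-27.799))/2.231591=12.560799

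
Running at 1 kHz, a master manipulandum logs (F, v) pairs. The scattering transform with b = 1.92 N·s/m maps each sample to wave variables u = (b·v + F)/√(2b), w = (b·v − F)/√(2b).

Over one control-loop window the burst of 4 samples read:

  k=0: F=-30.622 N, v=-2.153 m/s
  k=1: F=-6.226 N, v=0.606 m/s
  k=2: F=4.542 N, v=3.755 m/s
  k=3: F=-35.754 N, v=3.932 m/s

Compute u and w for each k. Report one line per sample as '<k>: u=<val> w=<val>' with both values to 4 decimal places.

0: u=-17.7362 w=13.5172
1: u=-2.5834 w=3.7709
2: u=5.9970 w=1.3613
3: u=-14.3931 w=22.0982

k=0: b·v=1.92×(-2.153)=-4.1338; √(2b)=1.9596; u=(-4.1338+(-30.622))/1.9596=-17.7362, w=(-4.1338−(-30.622))/1.9596=13.5172
k=1: b·v=1.92×0.606=1.1635; √(2b)=1.9596; u=(1.1635+(-6.226))/1.9596=-2.5834, w=(1.1635−(-6.226))/1.9596=3.7709
k=2: b·v=1.92×3.755=7.2096; √(2b)=1.9596; u=(7.2096+4.542)/1.9596=5.9970, w=(7.2096−4.542)/1.9596=1.3613
k=3: b·v=1.92×3.932=7.5494; √(2b)=1.9596; u=(7.5494+(-35.754))/1.9596=-14.3931, w=(7.5494−(-35.754))/1.9596=22.0982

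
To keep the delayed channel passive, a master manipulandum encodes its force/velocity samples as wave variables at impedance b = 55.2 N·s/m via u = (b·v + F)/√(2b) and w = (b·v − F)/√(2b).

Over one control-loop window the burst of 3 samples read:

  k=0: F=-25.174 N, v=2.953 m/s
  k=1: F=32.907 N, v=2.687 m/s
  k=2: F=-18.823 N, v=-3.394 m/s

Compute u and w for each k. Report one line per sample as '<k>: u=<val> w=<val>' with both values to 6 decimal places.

k=0: b·v=55.2×2.953=163.005600; √(2b)=10.507140; u=(163.005600+(-25.174))/10.507140=13.117898, w=(163.005600−(-25.174))/10.507140=17.909687
k=1: b·v=55.2×2.687=148.322400; √(2b)=10.507140; u=(148.322400+32.907)/10.507140=17.248213, w=(148.322400−32.907)/10.507140=10.984473
k=2: b·v=55.2×(-3.394)=-187.348800; √(2b)=10.507140; u=(-187.348800+(-18.823))/10.507140=-19.622066, w=(-187.348800−(-18.823))/10.507140=-16.039169

0: u=13.117898 w=17.909687
1: u=17.248213 w=10.984473
2: u=-19.622066 w=-16.039169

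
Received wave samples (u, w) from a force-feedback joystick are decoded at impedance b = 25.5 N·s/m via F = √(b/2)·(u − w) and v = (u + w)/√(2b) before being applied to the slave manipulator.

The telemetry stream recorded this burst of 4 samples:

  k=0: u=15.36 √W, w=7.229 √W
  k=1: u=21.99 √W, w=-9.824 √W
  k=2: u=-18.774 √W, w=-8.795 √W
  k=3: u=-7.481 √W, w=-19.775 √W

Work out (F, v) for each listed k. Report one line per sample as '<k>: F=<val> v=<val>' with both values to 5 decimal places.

0: F=29.03348 v=3.16309
1: F=113.59870 v=1.70358
2: F=-35.63216 v=-3.86043
3: F=43.89836 v=-3.81660

k=0: u−w=8.13100, u+w=22.58900; √(b/2)=3.57071, √(2b)=7.14143; F=3.57071×8.131=29.03348, v=22.58900/7.14143=3.16309
k=1: u−w=31.81400, u+w=12.16600; √(b/2)=3.57071, √(2b)=7.14143; F=3.57071×31.814=113.59870, v=12.16600/7.14143=1.70358
k=2: u−w=-9.97900, u+w=-27.56900; √(b/2)=3.57071, √(2b)=7.14143; F=3.57071×(-9.979)=-35.63216, v=-27.56900/7.14143=-3.86043
k=3: u−w=12.29400, u+w=-27.25600; √(b/2)=3.57071, √(2b)=7.14143; F=3.57071×12.294=43.89836, v=-27.25600/7.14143=-3.81660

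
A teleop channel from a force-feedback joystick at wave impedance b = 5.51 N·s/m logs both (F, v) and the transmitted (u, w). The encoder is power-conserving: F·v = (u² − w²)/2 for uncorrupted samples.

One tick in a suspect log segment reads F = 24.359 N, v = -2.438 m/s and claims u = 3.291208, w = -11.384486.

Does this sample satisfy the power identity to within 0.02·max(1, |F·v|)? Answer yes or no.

F·v = 24.359×(-2.438) = -59.387242 W.
(u² − w²)/2 = (10.832050 − 129.606521)/2 = -59.387236 W.
|Δ| = 0.000006;  2% of max(1, |F·v|) = 1.187745.

yes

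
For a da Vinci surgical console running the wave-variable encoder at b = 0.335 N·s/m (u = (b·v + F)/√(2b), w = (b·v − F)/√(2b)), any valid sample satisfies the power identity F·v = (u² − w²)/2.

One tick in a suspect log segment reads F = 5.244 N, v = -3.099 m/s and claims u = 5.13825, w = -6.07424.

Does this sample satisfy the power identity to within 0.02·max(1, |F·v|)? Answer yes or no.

no

F·v = 5.244×(-3.099) = -16.25116 W.
(u² − w²)/2 = (26.40161 − 36.89639)/2 = -5.24739 W.
|Δ| = 11.00377;  2% of max(1, |F·v|) = 0.32502.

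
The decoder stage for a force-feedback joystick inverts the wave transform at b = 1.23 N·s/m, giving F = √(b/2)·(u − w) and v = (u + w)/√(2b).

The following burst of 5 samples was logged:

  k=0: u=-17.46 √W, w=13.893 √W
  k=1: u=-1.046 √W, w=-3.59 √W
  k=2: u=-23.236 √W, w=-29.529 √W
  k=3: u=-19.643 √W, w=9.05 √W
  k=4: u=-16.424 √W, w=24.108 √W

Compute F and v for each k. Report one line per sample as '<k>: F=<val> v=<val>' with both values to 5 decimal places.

k=0: u−w=-31.35300, u+w=-3.56700; √(b/2)=0.78422, √(2b)=1.56844; F=0.78422×(-31.353)=-24.58763, v=-3.56700/1.56844=-2.27424
k=1: u−w=2.54400, u+w=-4.63600; √(b/2)=0.78422, √(2b)=1.56844; F=0.78422×2.544=1.99505, v=-4.63600/1.56844=-2.95581
k=2: u−w=6.29300, u+w=-52.76500; √(b/2)=0.78422, √(2b)=1.56844; F=0.78422×6.293=4.93509, v=-52.76500/1.56844=-33.64174
k=3: u−w=-28.69300, u+w=-10.59300; √(b/2)=0.78422, √(2b)=1.56844; F=0.78422×(-28.693)=-22.50161, v=-10.59300/1.56844=-6.75385
k=4: u−w=-40.53200, u+w=7.68400; √(b/2)=0.78422, √(2b)=1.56844; F=0.78422×(-40.532)=-31.78598, v=7.68400/1.56844=4.89914

0: F=-24.58763 v=-2.27424
1: F=1.99505 v=-2.95581
2: F=4.93509 v=-33.64174
3: F=-22.50161 v=-6.75385
4: F=-31.78598 v=4.89914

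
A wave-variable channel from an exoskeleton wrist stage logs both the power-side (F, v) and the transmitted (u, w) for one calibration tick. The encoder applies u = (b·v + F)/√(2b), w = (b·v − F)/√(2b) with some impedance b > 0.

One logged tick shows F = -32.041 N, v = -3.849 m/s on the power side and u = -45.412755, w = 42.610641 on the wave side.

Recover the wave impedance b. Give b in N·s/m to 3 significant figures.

b = 0.265 N·s/m

u + w = -2.802114;  u + w = √(2b)·v, so √(2b) = -2.802114/(-3.849) = 0.728011.
b = (√(2b))²/2 = 0.530000/2 = 0.265000.
(Check via u − w = 2F/√(2b): u − w = -88.023396, 2F/√(2b) = -88.023406.)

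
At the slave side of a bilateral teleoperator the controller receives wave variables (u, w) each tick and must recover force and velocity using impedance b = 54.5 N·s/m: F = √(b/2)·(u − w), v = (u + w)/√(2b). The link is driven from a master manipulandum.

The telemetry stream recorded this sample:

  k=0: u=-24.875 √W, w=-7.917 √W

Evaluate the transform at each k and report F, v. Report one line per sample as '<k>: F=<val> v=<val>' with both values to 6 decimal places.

k=0: u−w=-16.958000, u+w=-32.792000; √(b/2)=5.220153, √(2b)=10.440307; F=5.220153×(-16.958)=-88.523359, v=-32.792000/10.440307=-3.140904

0: F=-88.523359 v=-3.140904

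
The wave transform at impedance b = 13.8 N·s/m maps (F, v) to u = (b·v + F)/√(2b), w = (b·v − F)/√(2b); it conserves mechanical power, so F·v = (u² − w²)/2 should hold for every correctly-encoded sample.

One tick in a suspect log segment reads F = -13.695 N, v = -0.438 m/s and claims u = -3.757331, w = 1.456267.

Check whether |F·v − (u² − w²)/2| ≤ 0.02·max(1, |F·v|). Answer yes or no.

yes

F·v = (-13.695)×(-0.438) = 5.998410 W.
(u² − w²)/2 = (14.117536 − 2.120714)/2 = 5.998411 W.
|Δ| = 0.000001;  2% of max(1, |F·v|) = 0.119968.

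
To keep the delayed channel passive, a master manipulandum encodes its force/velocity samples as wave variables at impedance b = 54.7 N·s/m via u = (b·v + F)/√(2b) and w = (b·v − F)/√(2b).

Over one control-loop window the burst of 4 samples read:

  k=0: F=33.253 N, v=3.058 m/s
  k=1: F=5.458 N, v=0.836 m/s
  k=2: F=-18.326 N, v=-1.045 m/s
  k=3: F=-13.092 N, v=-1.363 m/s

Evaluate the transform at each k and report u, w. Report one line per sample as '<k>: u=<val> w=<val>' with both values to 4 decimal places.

k=0: b·v=54.7×3.058=167.2726; √(2b)=10.4594; u=(167.2726+33.253)/10.4594=19.1717, w=(167.2726−33.253)/10.4594=12.8133
k=1: b·v=54.7×0.836=45.7292; √(2b)=10.4594; u=(45.7292+5.458)/10.4594=4.8939, w=(45.7292−5.458)/10.4594=3.8502
k=2: b·v=54.7×(-1.045)=-57.1615; √(2b)=10.4594; u=(-57.1615+(-18.326))/10.4594=-7.2172, w=(-57.1615−(-18.326))/10.4594=-3.7130
k=3: b·v=54.7×(-1.363)=-74.5561; √(2b)=10.4594; u=(-74.5561+(-13.092))/10.4594=-8.3798, w=(-74.5561−(-13.092))/10.4594=-5.8764

0: u=19.1717 w=12.8133
1: u=4.8939 w=3.8502
2: u=-7.2172 w=-3.7130
3: u=-8.3798 w=-5.8764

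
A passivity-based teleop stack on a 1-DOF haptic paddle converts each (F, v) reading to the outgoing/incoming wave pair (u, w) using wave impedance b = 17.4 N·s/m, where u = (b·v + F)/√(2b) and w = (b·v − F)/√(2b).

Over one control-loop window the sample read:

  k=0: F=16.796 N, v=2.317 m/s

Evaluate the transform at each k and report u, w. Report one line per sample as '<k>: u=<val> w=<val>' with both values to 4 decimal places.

0: u=9.6814 w=3.9870

k=0: b·v=17.4×2.317=40.3158; √(2b)=5.8992; u=(40.3158+16.796)/5.8992=9.6814, w=(40.3158−16.796)/5.8992=3.9870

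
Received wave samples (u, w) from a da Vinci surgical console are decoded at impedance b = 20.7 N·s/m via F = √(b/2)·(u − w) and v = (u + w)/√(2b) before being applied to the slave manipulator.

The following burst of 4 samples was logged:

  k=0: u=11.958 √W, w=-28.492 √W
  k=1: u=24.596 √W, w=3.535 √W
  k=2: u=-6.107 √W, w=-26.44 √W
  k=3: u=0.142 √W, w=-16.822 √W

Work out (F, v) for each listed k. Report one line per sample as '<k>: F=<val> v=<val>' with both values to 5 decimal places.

k=0: u−w=40.45000, u+w=-16.53400; √(b/2)=3.21714, √(2b)=6.43428; F=3.21714×40.45=130.13338, v=-16.53400/6.43428=-2.56967
k=1: u−w=21.06100, u+w=28.13100; √(b/2)=3.21714, √(2b)=6.43428; F=3.21714×21.061=67.75622, v=28.13100/6.43428=4.37205
k=2: u−w=20.33300, u+w=-32.54700; √(b/2)=3.21714, √(2b)=6.43428; F=3.21714×20.333=65.41414, v=-32.54700/6.43428=-5.05837
k=3: u−w=16.96400, u+w=-16.68000; √(b/2)=3.21714, √(2b)=6.43428; F=3.21714×16.964=54.57559, v=-16.68000/6.43428=-2.59236

0: F=130.13338 v=-2.56967
1: F=67.75622 v=4.37205
2: F=65.41414 v=-5.05837
3: F=54.57559 v=-2.59236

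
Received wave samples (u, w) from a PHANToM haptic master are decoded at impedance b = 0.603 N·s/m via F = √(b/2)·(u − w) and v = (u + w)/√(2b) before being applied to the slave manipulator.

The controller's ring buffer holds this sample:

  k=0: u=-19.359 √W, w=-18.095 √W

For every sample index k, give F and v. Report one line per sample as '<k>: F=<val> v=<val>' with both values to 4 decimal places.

0: F=-0.6940 v=-34.1055

k=0: u−w=-1.2640, u+w=-37.4540; √(b/2)=0.5491, √(2b)=1.0982; F=0.5491×(-1.264)=-0.6940, v=-37.4540/1.0982=-34.1055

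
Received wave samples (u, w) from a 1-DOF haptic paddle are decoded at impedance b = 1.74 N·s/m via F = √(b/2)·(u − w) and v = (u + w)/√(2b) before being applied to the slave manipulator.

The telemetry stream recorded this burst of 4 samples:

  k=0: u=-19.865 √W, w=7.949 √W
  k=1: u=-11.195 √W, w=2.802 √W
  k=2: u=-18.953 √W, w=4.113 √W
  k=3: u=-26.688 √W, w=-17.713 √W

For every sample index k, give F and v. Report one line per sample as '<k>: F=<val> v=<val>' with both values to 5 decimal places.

k=0: u−w=-27.81400, u+w=-11.91600; √(b/2)=0.93274, √(2b)=1.86548; F=0.93274×(-27.814)=-25.94317, v=-11.91600/1.86548=-6.38765
k=1: u−w=-13.99700, u+w=-8.39300; √(b/2)=0.93274, √(2b)=1.86548; F=0.93274×(-13.997)=-13.05553, v=-8.39300/1.86548=-4.49912
k=2: u−w=-23.06600, u+w=-14.84000; √(b/2)=0.93274, √(2b)=1.86548; F=0.93274×(-23.066)=-21.51453, v=-14.84000/1.86548=-7.95508
k=3: u−w=-8.97500, u+w=-44.40100; √(b/2)=0.93274, √(2b)=1.86548; F=0.93274×(-8.975)=-8.37132, v=-44.40100/1.86548=-23.80143

0: F=-25.94317 v=-6.38765
1: F=-13.05553 v=-4.49912
2: F=-21.51453 v=-7.95508
3: F=-8.37132 v=-23.80143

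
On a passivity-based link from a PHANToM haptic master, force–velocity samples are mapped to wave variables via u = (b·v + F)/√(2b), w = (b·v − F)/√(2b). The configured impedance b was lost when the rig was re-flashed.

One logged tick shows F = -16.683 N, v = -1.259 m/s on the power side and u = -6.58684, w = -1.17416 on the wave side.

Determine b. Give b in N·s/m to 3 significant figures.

b = 19 N·s/m

u + w = -7.7610;  u + w = √(2b)·v, so √(2b) = -7.7610/(-1.259) = 6.1644.
b = (√(2b))²/2 = 38.0000/2 = 19.0000.
(Check via u − w = 2F/√(2b): u − w = -5.4127, 2F/√(2b) = -5.4127.)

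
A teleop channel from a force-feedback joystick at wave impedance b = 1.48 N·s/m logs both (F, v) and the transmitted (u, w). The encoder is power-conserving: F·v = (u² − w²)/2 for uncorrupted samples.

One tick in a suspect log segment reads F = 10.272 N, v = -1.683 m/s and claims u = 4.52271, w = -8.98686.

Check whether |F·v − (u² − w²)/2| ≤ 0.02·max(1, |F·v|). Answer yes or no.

no

F·v = 10.272×(-1.683) = -17.2878 W.
(u² − w²)/2 = (20.4549 − 80.7637)/2 = -30.1544 W.
|Δ| = 12.8666;  2% of max(1, |F·v|) = 0.3458.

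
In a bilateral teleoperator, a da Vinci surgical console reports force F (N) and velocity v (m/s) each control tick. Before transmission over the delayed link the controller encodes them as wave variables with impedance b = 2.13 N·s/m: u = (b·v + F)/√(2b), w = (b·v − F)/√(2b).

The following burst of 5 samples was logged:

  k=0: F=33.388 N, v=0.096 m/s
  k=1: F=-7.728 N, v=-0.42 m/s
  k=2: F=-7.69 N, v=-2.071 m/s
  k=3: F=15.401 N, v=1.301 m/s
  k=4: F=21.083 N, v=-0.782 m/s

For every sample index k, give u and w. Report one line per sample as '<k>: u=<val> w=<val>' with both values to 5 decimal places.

k=0: b·v=2.13×0.096=0.20448; √(2b)=2.06398; u=(0.20448+33.388)/2.06398=16.27561, w=(0.20448−33.388)/2.06398=-16.07747
k=1: b·v=2.13×(-0.42)=-0.89460; √(2b)=2.06398; u=(-0.89460+(-7.728))/2.06398=-4.17766, w=(-0.89460−(-7.728))/2.06398=3.31079
k=2: b·v=2.13×(-2.071)=-4.41123; √(2b)=2.06398; u=(-4.41123+(-7.69))/2.06398=-5.86307, w=(-4.41123−(-7.69))/2.06398=1.58857
k=3: b·v=2.13×1.301=2.77113; √(2b)=2.06398; u=(2.77113+15.401)/2.06398=8.80443, w=(2.77113−15.401)/2.06398=-6.11919
k=4: b·v=2.13×(-0.782)=-1.66566; √(2b)=2.06398; u=(-1.66566+21.083)/2.06398=9.40773, w=(-1.66566−21.083)/2.06398=-11.02176

0: u=16.27561 w=-16.07747
1: u=-4.17766 w=3.31079
2: u=-5.86307 w=1.58857
3: u=8.80443 w=-6.11919
4: u=9.40773 w=-11.02176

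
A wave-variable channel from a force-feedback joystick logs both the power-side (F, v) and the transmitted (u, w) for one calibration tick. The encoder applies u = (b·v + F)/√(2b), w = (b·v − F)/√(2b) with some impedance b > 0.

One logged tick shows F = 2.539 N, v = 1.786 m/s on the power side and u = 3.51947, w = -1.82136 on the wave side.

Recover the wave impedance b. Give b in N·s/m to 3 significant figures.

b = 0.452 N·s/m

u + w = 1.69811;  u + w = √(2b)·v, so √(2b) = 1.69811/1.786 = 0.95079.
b = (√(2b))²/2 = 0.90400/2 = 0.45200.
(Check via u − w = 2F/√(2b): u − w = 5.34083, 2F/√(2b) = 5.34082.)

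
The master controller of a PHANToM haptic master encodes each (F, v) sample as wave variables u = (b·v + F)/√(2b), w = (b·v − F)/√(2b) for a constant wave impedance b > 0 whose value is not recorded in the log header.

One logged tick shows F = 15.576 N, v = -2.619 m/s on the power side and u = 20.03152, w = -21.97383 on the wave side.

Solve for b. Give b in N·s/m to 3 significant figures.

u + w = -1.9423;  u + w = √(2b)·v, so √(2b) = -1.9423/(-2.619) = 0.7416.
b = (√(2b))²/2 = 0.5500/2 = 0.2750.
(Check via u − w = 2F/√(2b): u − w = 42.0053, 2F/√(2b) = 42.0052.)

b = 0.275 N·s/m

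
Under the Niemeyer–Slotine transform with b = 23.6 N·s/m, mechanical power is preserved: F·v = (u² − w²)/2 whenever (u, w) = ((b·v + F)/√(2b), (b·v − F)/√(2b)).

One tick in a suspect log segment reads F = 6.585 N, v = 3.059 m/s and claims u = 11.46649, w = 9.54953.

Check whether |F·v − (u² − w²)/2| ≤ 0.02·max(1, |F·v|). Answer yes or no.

F·v = 6.585×3.059 = 20.14352 W.
(u² − w²)/2 = (131.48039 − 91.19352)/2 = 20.14343 W.
|Δ| = 0.00008;  2% of max(1, |F·v|) = 0.40287.

yes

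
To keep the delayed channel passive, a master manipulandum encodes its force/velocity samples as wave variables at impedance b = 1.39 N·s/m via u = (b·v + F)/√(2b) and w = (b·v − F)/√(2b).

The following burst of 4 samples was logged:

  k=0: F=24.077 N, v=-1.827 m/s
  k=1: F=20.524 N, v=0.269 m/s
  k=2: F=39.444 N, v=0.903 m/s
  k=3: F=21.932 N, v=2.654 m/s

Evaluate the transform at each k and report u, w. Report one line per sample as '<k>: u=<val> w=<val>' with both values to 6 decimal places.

k=0: b·v=1.39×(-1.827)=-2.539530; √(2b)=1.667333; u=(-2.539530+24.077)/1.667333=12.917316, w=(-2.539530−24.077)/1.667333=-15.963534
k=1: b·v=1.39×0.269=0.373910; √(2b)=1.667333; u=(0.373910+20.524)/1.667333=12.533734, w=(0.373910−20.524)/1.667333=-12.085221
k=2: b·v=1.39×0.903=1.255170; √(2b)=1.667333; u=(1.255170+39.444)/1.667333=24.409740, w=(1.255170−39.444)/1.667333=-22.904138
k=3: b·v=1.39×2.654=3.689060; √(2b)=1.667333; u=(3.689060+21.932)/1.667333=15.366491, w=(3.689060−21.932)/1.667333=-10.941388

0: u=12.917316 w=-15.963534
1: u=12.533734 w=-12.085221
2: u=24.409740 w=-22.904138
3: u=15.366491 w=-10.941388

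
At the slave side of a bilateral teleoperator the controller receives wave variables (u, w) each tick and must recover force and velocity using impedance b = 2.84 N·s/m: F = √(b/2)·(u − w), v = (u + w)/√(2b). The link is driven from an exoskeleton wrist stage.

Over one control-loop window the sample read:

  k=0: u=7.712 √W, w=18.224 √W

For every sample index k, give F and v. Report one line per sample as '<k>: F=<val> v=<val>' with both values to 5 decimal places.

0: F=-12.52649 v=10.88250

k=0: u−w=-10.51200, u+w=25.93600; √(b/2)=1.19164, √(2b)=2.38328; F=1.19164×(-10.512)=-12.52649, v=25.93600/2.38328=10.88250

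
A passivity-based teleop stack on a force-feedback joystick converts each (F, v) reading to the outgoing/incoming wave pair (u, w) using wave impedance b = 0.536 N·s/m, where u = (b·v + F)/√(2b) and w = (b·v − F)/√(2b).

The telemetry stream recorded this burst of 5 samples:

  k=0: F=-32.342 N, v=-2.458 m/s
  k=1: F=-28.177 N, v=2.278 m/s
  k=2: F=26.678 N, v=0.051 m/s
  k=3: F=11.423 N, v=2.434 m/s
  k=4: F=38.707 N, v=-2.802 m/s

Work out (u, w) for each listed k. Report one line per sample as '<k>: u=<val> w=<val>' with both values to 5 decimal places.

k=0: b·v=0.536×(-2.458)=-1.31749; √(2b)=1.03537; u=(-1.31749+(-32.342))/1.03537=-32.50949, w=(-1.31749−(-32.342))/1.03537=29.96454
k=1: b·v=0.536×2.278=1.22101; √(2b)=1.03537; u=(1.22101+(-28.177))/1.03537=-26.03502, w=(1.22101−(-28.177))/1.03537=28.39360
k=2: b·v=0.536×0.051=0.02734; √(2b)=1.03537; u=(0.02734+26.678)/1.03537=25.79293, w=(0.02734−26.678)/1.03537=-25.74012
k=3: b·v=0.536×2.434=1.30462; √(2b)=1.03537; u=(1.30462+11.423)/1.03537=12.29278, w=(1.30462−11.423)/1.03537=-9.77267
k=4: b·v=0.536×(-2.802)=-1.50187; √(2b)=1.03537; u=(-1.50187+38.707)/1.03537=35.93399, w=(-1.50187−38.707)/1.03537=-38.83511

0: u=-32.50949 w=29.96454
1: u=-26.03502 w=28.39360
2: u=25.79293 w=-25.74012
3: u=12.29278 w=-9.77267
4: u=35.93399 w=-38.83511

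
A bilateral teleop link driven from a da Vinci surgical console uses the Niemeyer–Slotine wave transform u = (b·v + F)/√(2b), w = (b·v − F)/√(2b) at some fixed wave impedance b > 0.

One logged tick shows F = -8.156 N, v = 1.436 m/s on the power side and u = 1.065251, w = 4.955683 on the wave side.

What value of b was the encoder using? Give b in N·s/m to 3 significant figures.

b = 8.79 N·s/m

u + w = 6.020934;  u + w = √(2b)·v, so √(2b) = 6.020934/1.436 = 4.192851.
b = (√(2b))²/2 = 17.579999/2 = 8.790000.
(Check via u − w = 2F/√(2b): u − w = -3.890432, 2F/√(2b) = -3.890432.)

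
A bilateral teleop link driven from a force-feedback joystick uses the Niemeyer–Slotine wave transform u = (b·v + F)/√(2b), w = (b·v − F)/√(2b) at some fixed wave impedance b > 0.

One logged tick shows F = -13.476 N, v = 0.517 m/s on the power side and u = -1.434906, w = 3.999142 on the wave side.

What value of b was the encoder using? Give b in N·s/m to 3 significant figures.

b = 12.3 N·s/m

u + w = 2.564236;  u + w = √(2b)·v, so √(2b) = 2.564236/0.517 = 4.959838.
b = (√(2b))²/2 = 24.599988/2 = 12.299994.
(Check via u − w = 2F/√(2b): u − w = -5.434048, 2F/√(2b) = -5.434049.)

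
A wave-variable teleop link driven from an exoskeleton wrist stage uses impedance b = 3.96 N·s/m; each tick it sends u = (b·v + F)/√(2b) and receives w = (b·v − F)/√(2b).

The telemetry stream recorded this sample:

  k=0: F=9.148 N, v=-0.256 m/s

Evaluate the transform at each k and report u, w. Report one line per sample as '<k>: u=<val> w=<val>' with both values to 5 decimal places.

0: u=2.89038 w=-3.61082

k=0: b·v=3.96×(-0.256)=-1.01376; √(2b)=2.81425; u=(-1.01376+9.148)/2.81425=2.89038, w=(-1.01376−9.148)/2.81425=-3.61082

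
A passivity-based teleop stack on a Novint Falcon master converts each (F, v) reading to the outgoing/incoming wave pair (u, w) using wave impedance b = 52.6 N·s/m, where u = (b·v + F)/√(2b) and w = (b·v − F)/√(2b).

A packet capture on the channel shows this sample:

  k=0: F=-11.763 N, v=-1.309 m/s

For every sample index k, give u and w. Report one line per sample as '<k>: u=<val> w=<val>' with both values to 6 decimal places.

0: u=-7.859873 w=-5.566154

k=0: b·v=52.6×(-1.309)=-68.853400; √(2b)=10.256705; u=(-68.853400+(-11.763))/10.256705=-7.859873, w=(-68.853400−(-11.763))/10.256705=-5.566154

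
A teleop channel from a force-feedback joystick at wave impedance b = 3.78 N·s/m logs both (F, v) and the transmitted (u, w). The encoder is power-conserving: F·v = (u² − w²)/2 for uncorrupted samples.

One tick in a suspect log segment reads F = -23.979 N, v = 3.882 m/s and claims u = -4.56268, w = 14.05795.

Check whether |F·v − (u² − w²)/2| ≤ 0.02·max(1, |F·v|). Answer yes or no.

F·v = (-23.979)×3.882 = -93.08648 W.
(u² − w²)/2 = (20.81805 − 197.62596)/2 = -88.40395 W.
|Δ| = 4.68252;  2% of max(1, |F·v|) = 1.86173.

no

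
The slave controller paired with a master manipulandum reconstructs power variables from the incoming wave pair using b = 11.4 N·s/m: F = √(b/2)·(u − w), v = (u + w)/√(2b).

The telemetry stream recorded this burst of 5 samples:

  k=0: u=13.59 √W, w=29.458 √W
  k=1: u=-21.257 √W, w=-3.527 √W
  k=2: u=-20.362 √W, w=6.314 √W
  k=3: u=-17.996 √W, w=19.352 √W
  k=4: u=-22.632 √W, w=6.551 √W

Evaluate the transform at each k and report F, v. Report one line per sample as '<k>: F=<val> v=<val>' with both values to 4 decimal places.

k=0: u−w=-15.8680, u+w=43.0480; √(b/2)=2.3875, √(2b)=4.7749; F=2.3875×(-15.868)=-37.8843, v=43.0480/4.7749=9.0154
k=1: u−w=-17.7300, u+w=-24.7840; √(b/2)=2.3875, √(2b)=4.7749; F=2.3875×(-17.73)=-42.3298, v=-24.7840/4.7749=-5.1904
k=2: u−w=-26.6760, u+w=-14.0480; √(b/2)=2.3875, √(2b)=4.7749; F=2.3875×(-26.676)=-63.6881, v=-14.0480/4.7749=-2.9420
k=3: u−w=-37.3480, u+w=1.3560; √(b/2)=2.3875, √(2b)=4.7749; F=2.3875×(-37.348)=-89.1671, v=1.3560/4.7749=0.2840
k=4: u−w=-29.1830, u+w=-16.0810; √(b/2)=2.3875, √(2b)=4.7749; F=2.3875×(-29.183)=-69.6735, v=-16.0810/4.7749=-3.3678

0: F=-37.8843 v=9.0154
1: F=-42.3298 v=-5.1904
2: F=-63.6881 v=-2.9420
3: F=-89.1671 v=0.2840
4: F=-69.6735 v=-3.3678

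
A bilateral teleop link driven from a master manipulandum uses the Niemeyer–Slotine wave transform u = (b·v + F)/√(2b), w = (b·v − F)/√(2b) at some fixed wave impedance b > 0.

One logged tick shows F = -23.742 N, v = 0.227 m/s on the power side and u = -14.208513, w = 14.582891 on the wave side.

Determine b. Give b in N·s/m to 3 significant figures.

u + w = 0.374378;  u + w = √(2b)·v, so √(2b) = 0.374378/0.227 = 1.649242.
b = (√(2b))²/2 = 2.720000/2 = 1.360000.
(Check via u − w = 2F/√(2b): u − w = -28.791404, 2F/√(2b) = -28.791403.)

b = 1.36 N·s/m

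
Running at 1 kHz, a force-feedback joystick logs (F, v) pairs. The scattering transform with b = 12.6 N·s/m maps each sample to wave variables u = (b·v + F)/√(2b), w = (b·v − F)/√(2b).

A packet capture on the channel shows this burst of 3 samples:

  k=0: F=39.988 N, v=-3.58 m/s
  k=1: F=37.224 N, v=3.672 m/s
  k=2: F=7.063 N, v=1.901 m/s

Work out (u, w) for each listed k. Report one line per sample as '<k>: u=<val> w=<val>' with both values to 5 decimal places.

k=0: b·v=12.6×(-3.58)=-45.10800; √(2b)=5.01996; u=(-45.10800+39.988)/5.01996=-1.01993, w=(-45.10800−39.988)/5.01996=-16.95153
k=1: b·v=12.6×3.672=46.26720; √(2b)=5.01996; u=(46.26720+37.224)/5.01996=16.63185, w=(46.26720−37.224)/5.01996=1.80145
k=2: b·v=12.6×1.901=23.95260; √(2b)=5.01996; u=(23.95260+7.063)/5.01996=6.17846, w=(23.95260−7.063)/5.01996=3.36449

0: u=-1.01993 w=-16.95153
1: u=16.63185 w=1.80145
2: u=6.17846 w=3.36449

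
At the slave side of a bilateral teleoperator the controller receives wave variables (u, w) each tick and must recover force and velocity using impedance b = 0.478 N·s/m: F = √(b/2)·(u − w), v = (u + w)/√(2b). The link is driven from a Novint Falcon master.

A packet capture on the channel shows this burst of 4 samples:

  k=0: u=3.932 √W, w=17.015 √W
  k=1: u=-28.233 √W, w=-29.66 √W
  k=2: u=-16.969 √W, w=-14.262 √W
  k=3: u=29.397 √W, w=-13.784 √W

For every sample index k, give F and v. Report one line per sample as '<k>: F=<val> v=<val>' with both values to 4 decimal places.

0: F=-6.3960 v=21.4236
1: F=0.6976 v=-59.2103
2: F=-1.3234 v=-31.9416
3: F=21.1102 v=15.9683

k=0: u−w=-13.0830, u+w=20.9470; √(b/2)=0.4889, √(2b)=0.9778; F=0.4889×(-13.083)=-6.3960, v=20.9470/0.9778=21.4236
k=1: u−w=1.4270, u+w=-57.8930; √(b/2)=0.4889, √(2b)=0.9778; F=0.4889×1.427=0.6976, v=-57.8930/0.9778=-59.2103
k=2: u−w=-2.7070, u+w=-31.2310; √(b/2)=0.4889, √(2b)=0.9778; F=0.4889×(-2.707)=-1.3234, v=-31.2310/0.9778=-31.9416
k=3: u−w=43.1810, u+w=15.6130; √(b/2)=0.4889, √(2b)=0.9778; F=0.4889×43.181=21.1102, v=15.6130/0.9778=15.9683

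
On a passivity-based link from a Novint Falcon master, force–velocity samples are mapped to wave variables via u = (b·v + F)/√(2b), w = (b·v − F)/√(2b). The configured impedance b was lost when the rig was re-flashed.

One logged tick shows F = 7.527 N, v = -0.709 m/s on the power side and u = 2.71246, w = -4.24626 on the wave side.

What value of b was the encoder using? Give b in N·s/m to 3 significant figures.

b = 2.34 N·s/m

u + w = -1.53380;  u + w = √(2b)·v, so √(2b) = -1.53380/(-0.709) = 2.16333.
b = (√(2b))²/2 = 4.67999/2 = 2.34000.
(Check via u − w = 2F/√(2b): u − w = 6.95872, 2F/√(2b) = 6.95872.)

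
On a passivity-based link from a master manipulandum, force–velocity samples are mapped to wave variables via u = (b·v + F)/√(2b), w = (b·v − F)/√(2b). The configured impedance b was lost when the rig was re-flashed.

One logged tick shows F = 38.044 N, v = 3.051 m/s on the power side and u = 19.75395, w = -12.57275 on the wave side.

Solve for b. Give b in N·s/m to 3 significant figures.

b = 2.77 N·s/m

u + w = 7.18120;  u + w = √(2b)·v, so √(2b) = 7.18120/3.051 = 2.35372.
b = (√(2b))²/2 = 5.54000/2 = 2.77000.
(Check via u − w = 2F/√(2b): u − w = 32.32670, 2F/√(2b) = 32.32670.)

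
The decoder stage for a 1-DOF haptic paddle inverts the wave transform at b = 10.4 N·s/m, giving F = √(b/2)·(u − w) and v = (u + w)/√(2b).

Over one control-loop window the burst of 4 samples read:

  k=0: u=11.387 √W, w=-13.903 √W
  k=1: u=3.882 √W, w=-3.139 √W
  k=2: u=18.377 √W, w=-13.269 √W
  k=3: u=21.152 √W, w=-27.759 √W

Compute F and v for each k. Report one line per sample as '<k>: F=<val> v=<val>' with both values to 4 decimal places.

0: F=57.6701 v=-0.5517
1: F=16.0103 v=0.1629
2: F=72.1640 v=1.1200
3: F=111.5342 v=-1.4487

k=0: u−w=25.2900, u+w=-2.5160; √(b/2)=2.2804, √(2b)=4.5607; F=2.2804×25.29=57.6701, v=-2.5160/4.5607=-0.5517
k=1: u−w=7.0210, u+w=0.7430; √(b/2)=2.2804, √(2b)=4.5607; F=2.2804×7.021=16.0103, v=0.7430/4.5607=0.1629
k=2: u−w=31.6460, u+w=5.1080; √(b/2)=2.2804, √(2b)=4.5607; F=2.2804×31.646=72.1640, v=5.1080/4.5607=1.1200
k=3: u−w=48.9110, u+w=-6.6070; √(b/2)=2.2804, √(2b)=4.5607; F=2.2804×48.911=111.5342, v=-6.6070/4.5607=-1.4487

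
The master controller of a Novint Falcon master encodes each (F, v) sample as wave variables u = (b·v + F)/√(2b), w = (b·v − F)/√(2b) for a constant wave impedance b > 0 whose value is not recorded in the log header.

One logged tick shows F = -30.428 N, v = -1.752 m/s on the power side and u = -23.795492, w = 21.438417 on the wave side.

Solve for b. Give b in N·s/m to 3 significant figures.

u + w = -2.357075;  u + w = √(2b)·v, so √(2b) = -2.357075/(-1.752) = 1.345362.
b = (√(2b))²/2 = 1.810000/2 = 0.905000.
(Check via u − w = 2F/√(2b): u − w = -45.233909, 2F/√(2b) = -45.233907.)

b = 0.905 N·s/m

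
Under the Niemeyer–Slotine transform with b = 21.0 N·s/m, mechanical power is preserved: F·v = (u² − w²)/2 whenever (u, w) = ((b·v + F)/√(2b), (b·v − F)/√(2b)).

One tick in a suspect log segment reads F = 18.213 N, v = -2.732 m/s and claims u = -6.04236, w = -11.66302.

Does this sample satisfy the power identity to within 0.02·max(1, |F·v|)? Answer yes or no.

F·v = 18.213×(-2.732) = -49.75792 W.
(u² − w²)/2 = (36.51011 − 136.02604)/2 = -49.75796 W.
|Δ| = 0.00004;  2% of max(1, |F·v|) = 0.99516.

yes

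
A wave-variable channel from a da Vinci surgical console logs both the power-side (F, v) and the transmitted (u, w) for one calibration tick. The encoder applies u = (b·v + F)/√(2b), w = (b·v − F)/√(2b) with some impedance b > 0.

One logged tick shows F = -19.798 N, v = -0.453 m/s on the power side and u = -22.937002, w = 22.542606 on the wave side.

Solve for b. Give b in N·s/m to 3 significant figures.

b = 0.379 N·s/m

u + w = -0.394396;  u + w = √(2b)·v, so √(2b) = -0.394396/(-0.453) = 0.870631.
b = (√(2b))²/2 = 0.757999/2 = 0.378999.
(Check via u − w = 2F/√(2b): u − w = -45.479608, 2F/√(2b) = -45.479640.)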